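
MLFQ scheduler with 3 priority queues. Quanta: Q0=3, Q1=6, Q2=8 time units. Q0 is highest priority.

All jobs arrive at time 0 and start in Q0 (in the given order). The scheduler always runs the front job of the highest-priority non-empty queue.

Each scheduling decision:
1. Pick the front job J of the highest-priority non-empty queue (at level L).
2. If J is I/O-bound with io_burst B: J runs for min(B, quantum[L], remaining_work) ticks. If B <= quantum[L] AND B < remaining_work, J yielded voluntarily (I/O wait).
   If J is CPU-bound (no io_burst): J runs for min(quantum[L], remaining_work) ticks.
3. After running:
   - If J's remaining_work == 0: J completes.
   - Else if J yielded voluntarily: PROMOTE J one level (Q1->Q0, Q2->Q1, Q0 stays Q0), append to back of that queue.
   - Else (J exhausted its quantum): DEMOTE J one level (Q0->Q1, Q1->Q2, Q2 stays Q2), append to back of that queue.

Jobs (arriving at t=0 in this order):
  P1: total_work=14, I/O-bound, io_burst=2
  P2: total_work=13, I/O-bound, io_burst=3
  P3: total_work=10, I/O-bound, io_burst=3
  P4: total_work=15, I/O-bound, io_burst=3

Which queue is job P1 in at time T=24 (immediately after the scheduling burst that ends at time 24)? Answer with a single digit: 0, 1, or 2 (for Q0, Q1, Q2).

t=0-2: P1@Q0 runs 2, rem=12, I/O yield, promote→Q0. Q0=[P2,P3,P4,P1] Q1=[] Q2=[]
t=2-5: P2@Q0 runs 3, rem=10, I/O yield, promote→Q0. Q0=[P3,P4,P1,P2] Q1=[] Q2=[]
t=5-8: P3@Q0 runs 3, rem=7, I/O yield, promote→Q0. Q0=[P4,P1,P2,P3] Q1=[] Q2=[]
t=8-11: P4@Q0 runs 3, rem=12, I/O yield, promote→Q0. Q0=[P1,P2,P3,P4] Q1=[] Q2=[]
t=11-13: P1@Q0 runs 2, rem=10, I/O yield, promote→Q0. Q0=[P2,P3,P4,P1] Q1=[] Q2=[]
t=13-16: P2@Q0 runs 3, rem=7, I/O yield, promote→Q0. Q0=[P3,P4,P1,P2] Q1=[] Q2=[]
t=16-19: P3@Q0 runs 3, rem=4, I/O yield, promote→Q0. Q0=[P4,P1,P2,P3] Q1=[] Q2=[]
t=19-22: P4@Q0 runs 3, rem=9, I/O yield, promote→Q0. Q0=[P1,P2,P3,P4] Q1=[] Q2=[]
t=22-24: P1@Q0 runs 2, rem=8, I/O yield, promote→Q0. Q0=[P2,P3,P4,P1] Q1=[] Q2=[]
t=24-27: P2@Q0 runs 3, rem=4, I/O yield, promote→Q0. Q0=[P3,P4,P1,P2] Q1=[] Q2=[]
t=27-30: P3@Q0 runs 3, rem=1, I/O yield, promote→Q0. Q0=[P4,P1,P2,P3] Q1=[] Q2=[]
t=30-33: P4@Q0 runs 3, rem=6, I/O yield, promote→Q0. Q0=[P1,P2,P3,P4] Q1=[] Q2=[]
t=33-35: P1@Q0 runs 2, rem=6, I/O yield, promote→Q0. Q0=[P2,P3,P4,P1] Q1=[] Q2=[]
t=35-38: P2@Q0 runs 3, rem=1, I/O yield, promote→Q0. Q0=[P3,P4,P1,P2] Q1=[] Q2=[]
t=38-39: P3@Q0 runs 1, rem=0, completes. Q0=[P4,P1,P2] Q1=[] Q2=[]
t=39-42: P4@Q0 runs 3, rem=3, I/O yield, promote→Q0. Q0=[P1,P2,P4] Q1=[] Q2=[]
t=42-44: P1@Q0 runs 2, rem=4, I/O yield, promote→Q0. Q0=[P2,P4,P1] Q1=[] Q2=[]
t=44-45: P2@Q0 runs 1, rem=0, completes. Q0=[P4,P1] Q1=[] Q2=[]
t=45-48: P4@Q0 runs 3, rem=0, completes. Q0=[P1] Q1=[] Q2=[]
t=48-50: P1@Q0 runs 2, rem=2, I/O yield, promote→Q0. Q0=[P1] Q1=[] Q2=[]
t=50-52: P1@Q0 runs 2, rem=0, completes. Q0=[] Q1=[] Q2=[]

Answer: 0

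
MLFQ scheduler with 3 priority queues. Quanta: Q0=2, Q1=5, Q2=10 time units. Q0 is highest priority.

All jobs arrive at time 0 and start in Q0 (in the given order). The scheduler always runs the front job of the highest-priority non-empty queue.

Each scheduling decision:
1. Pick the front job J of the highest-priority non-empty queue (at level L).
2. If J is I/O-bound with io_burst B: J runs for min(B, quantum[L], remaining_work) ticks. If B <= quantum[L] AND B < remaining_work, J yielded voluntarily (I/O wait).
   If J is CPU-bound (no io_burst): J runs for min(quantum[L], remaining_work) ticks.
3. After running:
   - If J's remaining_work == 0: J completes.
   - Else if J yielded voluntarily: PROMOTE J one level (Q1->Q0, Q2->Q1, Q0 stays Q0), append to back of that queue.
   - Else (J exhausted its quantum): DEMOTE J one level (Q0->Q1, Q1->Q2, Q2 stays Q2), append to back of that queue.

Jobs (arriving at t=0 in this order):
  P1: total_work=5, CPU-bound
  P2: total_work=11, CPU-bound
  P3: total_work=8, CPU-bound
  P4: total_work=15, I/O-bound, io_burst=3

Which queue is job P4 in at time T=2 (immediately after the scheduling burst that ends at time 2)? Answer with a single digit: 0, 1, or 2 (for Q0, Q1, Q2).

Answer: 0

Derivation:
t=0-2: P1@Q0 runs 2, rem=3, quantum used, demote→Q1. Q0=[P2,P3,P4] Q1=[P1] Q2=[]
t=2-4: P2@Q0 runs 2, rem=9, quantum used, demote→Q1. Q0=[P3,P4] Q1=[P1,P2] Q2=[]
t=4-6: P3@Q0 runs 2, rem=6, quantum used, demote→Q1. Q0=[P4] Q1=[P1,P2,P3] Q2=[]
t=6-8: P4@Q0 runs 2, rem=13, quantum used, demote→Q1. Q0=[] Q1=[P1,P2,P3,P4] Q2=[]
t=8-11: P1@Q1 runs 3, rem=0, completes. Q0=[] Q1=[P2,P3,P4] Q2=[]
t=11-16: P2@Q1 runs 5, rem=4, quantum used, demote→Q2. Q0=[] Q1=[P3,P4] Q2=[P2]
t=16-21: P3@Q1 runs 5, rem=1, quantum used, demote→Q2. Q0=[] Q1=[P4] Q2=[P2,P3]
t=21-24: P4@Q1 runs 3, rem=10, I/O yield, promote→Q0. Q0=[P4] Q1=[] Q2=[P2,P3]
t=24-26: P4@Q0 runs 2, rem=8, quantum used, demote→Q1. Q0=[] Q1=[P4] Q2=[P2,P3]
t=26-29: P4@Q1 runs 3, rem=5, I/O yield, promote→Q0. Q0=[P4] Q1=[] Q2=[P2,P3]
t=29-31: P4@Q0 runs 2, rem=3, quantum used, demote→Q1. Q0=[] Q1=[P4] Q2=[P2,P3]
t=31-34: P4@Q1 runs 3, rem=0, completes. Q0=[] Q1=[] Q2=[P2,P3]
t=34-38: P2@Q2 runs 4, rem=0, completes. Q0=[] Q1=[] Q2=[P3]
t=38-39: P3@Q2 runs 1, rem=0, completes. Q0=[] Q1=[] Q2=[]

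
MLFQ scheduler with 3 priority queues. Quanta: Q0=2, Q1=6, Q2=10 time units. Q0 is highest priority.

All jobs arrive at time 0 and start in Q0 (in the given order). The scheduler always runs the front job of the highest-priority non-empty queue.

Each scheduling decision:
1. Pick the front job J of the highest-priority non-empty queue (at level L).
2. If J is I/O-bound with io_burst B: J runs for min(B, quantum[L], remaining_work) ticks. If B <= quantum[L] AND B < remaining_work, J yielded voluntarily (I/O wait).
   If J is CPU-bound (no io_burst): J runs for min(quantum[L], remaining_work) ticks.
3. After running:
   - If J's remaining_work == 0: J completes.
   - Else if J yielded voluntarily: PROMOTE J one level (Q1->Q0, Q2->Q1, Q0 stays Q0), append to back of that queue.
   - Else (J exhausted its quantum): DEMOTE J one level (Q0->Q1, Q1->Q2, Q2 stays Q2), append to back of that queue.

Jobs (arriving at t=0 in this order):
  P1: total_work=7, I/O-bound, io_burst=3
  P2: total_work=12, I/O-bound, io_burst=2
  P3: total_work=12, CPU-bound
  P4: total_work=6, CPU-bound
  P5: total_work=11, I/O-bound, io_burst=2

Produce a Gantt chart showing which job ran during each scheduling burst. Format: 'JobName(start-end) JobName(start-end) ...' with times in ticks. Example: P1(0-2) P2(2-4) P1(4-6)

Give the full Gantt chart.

t=0-2: P1@Q0 runs 2, rem=5, quantum used, demote→Q1. Q0=[P2,P3,P4,P5] Q1=[P1] Q2=[]
t=2-4: P2@Q0 runs 2, rem=10, I/O yield, promote→Q0. Q0=[P3,P4,P5,P2] Q1=[P1] Q2=[]
t=4-6: P3@Q0 runs 2, rem=10, quantum used, demote→Q1. Q0=[P4,P5,P2] Q1=[P1,P3] Q2=[]
t=6-8: P4@Q0 runs 2, rem=4, quantum used, demote→Q1. Q0=[P5,P2] Q1=[P1,P3,P4] Q2=[]
t=8-10: P5@Q0 runs 2, rem=9, I/O yield, promote→Q0. Q0=[P2,P5] Q1=[P1,P3,P4] Q2=[]
t=10-12: P2@Q0 runs 2, rem=8, I/O yield, promote→Q0. Q0=[P5,P2] Q1=[P1,P3,P4] Q2=[]
t=12-14: P5@Q0 runs 2, rem=7, I/O yield, promote→Q0. Q0=[P2,P5] Q1=[P1,P3,P4] Q2=[]
t=14-16: P2@Q0 runs 2, rem=6, I/O yield, promote→Q0. Q0=[P5,P2] Q1=[P1,P3,P4] Q2=[]
t=16-18: P5@Q0 runs 2, rem=5, I/O yield, promote→Q0. Q0=[P2,P5] Q1=[P1,P3,P4] Q2=[]
t=18-20: P2@Q0 runs 2, rem=4, I/O yield, promote→Q0. Q0=[P5,P2] Q1=[P1,P3,P4] Q2=[]
t=20-22: P5@Q0 runs 2, rem=3, I/O yield, promote→Q0. Q0=[P2,P5] Q1=[P1,P3,P4] Q2=[]
t=22-24: P2@Q0 runs 2, rem=2, I/O yield, promote→Q0. Q0=[P5,P2] Q1=[P1,P3,P4] Q2=[]
t=24-26: P5@Q0 runs 2, rem=1, I/O yield, promote→Q0. Q0=[P2,P5] Q1=[P1,P3,P4] Q2=[]
t=26-28: P2@Q0 runs 2, rem=0, completes. Q0=[P5] Q1=[P1,P3,P4] Q2=[]
t=28-29: P5@Q0 runs 1, rem=0, completes. Q0=[] Q1=[P1,P3,P4] Q2=[]
t=29-32: P1@Q1 runs 3, rem=2, I/O yield, promote→Q0. Q0=[P1] Q1=[P3,P4] Q2=[]
t=32-34: P1@Q0 runs 2, rem=0, completes. Q0=[] Q1=[P3,P4] Q2=[]
t=34-40: P3@Q1 runs 6, rem=4, quantum used, demote→Q2. Q0=[] Q1=[P4] Q2=[P3]
t=40-44: P4@Q1 runs 4, rem=0, completes. Q0=[] Q1=[] Q2=[P3]
t=44-48: P3@Q2 runs 4, rem=0, completes. Q0=[] Q1=[] Q2=[]

Answer: P1(0-2) P2(2-4) P3(4-6) P4(6-8) P5(8-10) P2(10-12) P5(12-14) P2(14-16) P5(16-18) P2(18-20) P5(20-22) P2(22-24) P5(24-26) P2(26-28) P5(28-29) P1(29-32) P1(32-34) P3(34-40) P4(40-44) P3(44-48)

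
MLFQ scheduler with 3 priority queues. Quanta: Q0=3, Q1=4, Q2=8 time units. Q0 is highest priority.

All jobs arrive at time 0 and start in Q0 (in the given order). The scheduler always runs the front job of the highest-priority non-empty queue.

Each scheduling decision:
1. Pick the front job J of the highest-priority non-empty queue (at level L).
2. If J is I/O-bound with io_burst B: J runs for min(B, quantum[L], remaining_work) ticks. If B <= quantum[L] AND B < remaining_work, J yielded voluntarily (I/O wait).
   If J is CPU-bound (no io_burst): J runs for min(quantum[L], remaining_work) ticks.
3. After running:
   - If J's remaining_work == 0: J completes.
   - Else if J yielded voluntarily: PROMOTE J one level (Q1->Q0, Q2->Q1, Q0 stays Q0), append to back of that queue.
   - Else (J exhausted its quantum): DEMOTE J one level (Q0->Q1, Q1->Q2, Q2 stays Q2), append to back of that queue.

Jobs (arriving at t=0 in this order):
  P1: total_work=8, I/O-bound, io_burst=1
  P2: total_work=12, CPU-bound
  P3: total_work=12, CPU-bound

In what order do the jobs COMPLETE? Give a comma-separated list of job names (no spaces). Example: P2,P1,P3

Answer: P1,P2,P3

Derivation:
t=0-1: P1@Q0 runs 1, rem=7, I/O yield, promote→Q0. Q0=[P2,P3,P1] Q1=[] Q2=[]
t=1-4: P2@Q0 runs 3, rem=9, quantum used, demote→Q1. Q0=[P3,P1] Q1=[P2] Q2=[]
t=4-7: P3@Q0 runs 3, rem=9, quantum used, demote→Q1. Q0=[P1] Q1=[P2,P3] Q2=[]
t=7-8: P1@Q0 runs 1, rem=6, I/O yield, promote→Q0. Q0=[P1] Q1=[P2,P3] Q2=[]
t=8-9: P1@Q0 runs 1, rem=5, I/O yield, promote→Q0. Q0=[P1] Q1=[P2,P3] Q2=[]
t=9-10: P1@Q0 runs 1, rem=4, I/O yield, promote→Q0. Q0=[P1] Q1=[P2,P3] Q2=[]
t=10-11: P1@Q0 runs 1, rem=3, I/O yield, promote→Q0. Q0=[P1] Q1=[P2,P3] Q2=[]
t=11-12: P1@Q0 runs 1, rem=2, I/O yield, promote→Q0. Q0=[P1] Q1=[P2,P3] Q2=[]
t=12-13: P1@Q0 runs 1, rem=1, I/O yield, promote→Q0. Q0=[P1] Q1=[P2,P3] Q2=[]
t=13-14: P1@Q0 runs 1, rem=0, completes. Q0=[] Q1=[P2,P3] Q2=[]
t=14-18: P2@Q1 runs 4, rem=5, quantum used, demote→Q2. Q0=[] Q1=[P3] Q2=[P2]
t=18-22: P3@Q1 runs 4, rem=5, quantum used, demote→Q2. Q0=[] Q1=[] Q2=[P2,P3]
t=22-27: P2@Q2 runs 5, rem=0, completes. Q0=[] Q1=[] Q2=[P3]
t=27-32: P3@Q2 runs 5, rem=0, completes. Q0=[] Q1=[] Q2=[]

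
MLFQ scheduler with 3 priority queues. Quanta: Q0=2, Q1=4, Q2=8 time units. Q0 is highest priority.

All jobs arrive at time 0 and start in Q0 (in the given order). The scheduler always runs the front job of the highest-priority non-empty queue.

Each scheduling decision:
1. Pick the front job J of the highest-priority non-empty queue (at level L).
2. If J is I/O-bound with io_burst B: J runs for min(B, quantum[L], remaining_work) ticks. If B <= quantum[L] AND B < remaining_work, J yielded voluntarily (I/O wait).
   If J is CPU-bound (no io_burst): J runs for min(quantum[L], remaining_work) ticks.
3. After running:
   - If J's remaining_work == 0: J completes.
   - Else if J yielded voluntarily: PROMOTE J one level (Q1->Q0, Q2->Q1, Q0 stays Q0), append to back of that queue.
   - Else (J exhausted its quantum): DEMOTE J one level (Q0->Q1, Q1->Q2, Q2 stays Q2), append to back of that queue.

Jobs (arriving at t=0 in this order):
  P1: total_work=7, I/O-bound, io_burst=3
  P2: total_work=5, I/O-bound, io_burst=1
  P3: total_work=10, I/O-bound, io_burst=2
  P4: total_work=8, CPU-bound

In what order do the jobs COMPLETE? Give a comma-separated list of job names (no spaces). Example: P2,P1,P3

Answer: P2,P3,P1,P4

Derivation:
t=0-2: P1@Q0 runs 2, rem=5, quantum used, demote→Q1. Q0=[P2,P3,P4] Q1=[P1] Q2=[]
t=2-3: P2@Q0 runs 1, rem=4, I/O yield, promote→Q0. Q0=[P3,P4,P2] Q1=[P1] Q2=[]
t=3-5: P3@Q0 runs 2, rem=8, I/O yield, promote→Q0. Q0=[P4,P2,P3] Q1=[P1] Q2=[]
t=5-7: P4@Q0 runs 2, rem=6, quantum used, demote→Q1. Q0=[P2,P3] Q1=[P1,P4] Q2=[]
t=7-8: P2@Q0 runs 1, rem=3, I/O yield, promote→Q0. Q0=[P3,P2] Q1=[P1,P4] Q2=[]
t=8-10: P3@Q0 runs 2, rem=6, I/O yield, promote→Q0. Q0=[P2,P3] Q1=[P1,P4] Q2=[]
t=10-11: P2@Q0 runs 1, rem=2, I/O yield, promote→Q0. Q0=[P3,P2] Q1=[P1,P4] Q2=[]
t=11-13: P3@Q0 runs 2, rem=4, I/O yield, promote→Q0. Q0=[P2,P3] Q1=[P1,P4] Q2=[]
t=13-14: P2@Q0 runs 1, rem=1, I/O yield, promote→Q0. Q0=[P3,P2] Q1=[P1,P4] Q2=[]
t=14-16: P3@Q0 runs 2, rem=2, I/O yield, promote→Q0. Q0=[P2,P3] Q1=[P1,P4] Q2=[]
t=16-17: P2@Q0 runs 1, rem=0, completes. Q0=[P3] Q1=[P1,P4] Q2=[]
t=17-19: P3@Q0 runs 2, rem=0, completes. Q0=[] Q1=[P1,P4] Q2=[]
t=19-22: P1@Q1 runs 3, rem=2, I/O yield, promote→Q0. Q0=[P1] Q1=[P4] Q2=[]
t=22-24: P1@Q0 runs 2, rem=0, completes. Q0=[] Q1=[P4] Q2=[]
t=24-28: P4@Q1 runs 4, rem=2, quantum used, demote→Q2. Q0=[] Q1=[] Q2=[P4]
t=28-30: P4@Q2 runs 2, rem=0, completes. Q0=[] Q1=[] Q2=[]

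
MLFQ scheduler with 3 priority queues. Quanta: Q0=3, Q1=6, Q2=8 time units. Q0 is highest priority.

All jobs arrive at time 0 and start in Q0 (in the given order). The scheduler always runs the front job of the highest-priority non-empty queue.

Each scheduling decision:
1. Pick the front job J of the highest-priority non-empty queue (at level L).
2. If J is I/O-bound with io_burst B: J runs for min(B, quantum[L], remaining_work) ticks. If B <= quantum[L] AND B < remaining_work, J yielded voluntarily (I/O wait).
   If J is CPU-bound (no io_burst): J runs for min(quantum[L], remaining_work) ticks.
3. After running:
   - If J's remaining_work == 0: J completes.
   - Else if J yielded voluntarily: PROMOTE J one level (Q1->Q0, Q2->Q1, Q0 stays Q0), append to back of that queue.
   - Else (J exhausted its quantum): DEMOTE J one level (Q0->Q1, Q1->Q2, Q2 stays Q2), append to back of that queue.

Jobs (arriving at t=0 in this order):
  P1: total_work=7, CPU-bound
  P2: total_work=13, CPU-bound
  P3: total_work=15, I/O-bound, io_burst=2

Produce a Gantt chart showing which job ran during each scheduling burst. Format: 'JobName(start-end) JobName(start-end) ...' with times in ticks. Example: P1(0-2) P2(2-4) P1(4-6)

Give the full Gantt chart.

t=0-3: P1@Q0 runs 3, rem=4, quantum used, demote→Q1. Q0=[P2,P3] Q1=[P1] Q2=[]
t=3-6: P2@Q0 runs 3, rem=10, quantum used, demote→Q1. Q0=[P3] Q1=[P1,P2] Q2=[]
t=6-8: P3@Q0 runs 2, rem=13, I/O yield, promote→Q0. Q0=[P3] Q1=[P1,P2] Q2=[]
t=8-10: P3@Q0 runs 2, rem=11, I/O yield, promote→Q0. Q0=[P3] Q1=[P1,P2] Q2=[]
t=10-12: P3@Q0 runs 2, rem=9, I/O yield, promote→Q0. Q0=[P3] Q1=[P1,P2] Q2=[]
t=12-14: P3@Q0 runs 2, rem=7, I/O yield, promote→Q0. Q0=[P3] Q1=[P1,P2] Q2=[]
t=14-16: P3@Q0 runs 2, rem=5, I/O yield, promote→Q0. Q0=[P3] Q1=[P1,P2] Q2=[]
t=16-18: P3@Q0 runs 2, rem=3, I/O yield, promote→Q0. Q0=[P3] Q1=[P1,P2] Q2=[]
t=18-20: P3@Q0 runs 2, rem=1, I/O yield, promote→Q0. Q0=[P3] Q1=[P1,P2] Q2=[]
t=20-21: P3@Q0 runs 1, rem=0, completes. Q0=[] Q1=[P1,P2] Q2=[]
t=21-25: P1@Q1 runs 4, rem=0, completes. Q0=[] Q1=[P2] Q2=[]
t=25-31: P2@Q1 runs 6, rem=4, quantum used, demote→Q2. Q0=[] Q1=[] Q2=[P2]
t=31-35: P2@Q2 runs 4, rem=0, completes. Q0=[] Q1=[] Q2=[]

Answer: P1(0-3) P2(3-6) P3(6-8) P3(8-10) P3(10-12) P3(12-14) P3(14-16) P3(16-18) P3(18-20) P3(20-21) P1(21-25) P2(25-31) P2(31-35)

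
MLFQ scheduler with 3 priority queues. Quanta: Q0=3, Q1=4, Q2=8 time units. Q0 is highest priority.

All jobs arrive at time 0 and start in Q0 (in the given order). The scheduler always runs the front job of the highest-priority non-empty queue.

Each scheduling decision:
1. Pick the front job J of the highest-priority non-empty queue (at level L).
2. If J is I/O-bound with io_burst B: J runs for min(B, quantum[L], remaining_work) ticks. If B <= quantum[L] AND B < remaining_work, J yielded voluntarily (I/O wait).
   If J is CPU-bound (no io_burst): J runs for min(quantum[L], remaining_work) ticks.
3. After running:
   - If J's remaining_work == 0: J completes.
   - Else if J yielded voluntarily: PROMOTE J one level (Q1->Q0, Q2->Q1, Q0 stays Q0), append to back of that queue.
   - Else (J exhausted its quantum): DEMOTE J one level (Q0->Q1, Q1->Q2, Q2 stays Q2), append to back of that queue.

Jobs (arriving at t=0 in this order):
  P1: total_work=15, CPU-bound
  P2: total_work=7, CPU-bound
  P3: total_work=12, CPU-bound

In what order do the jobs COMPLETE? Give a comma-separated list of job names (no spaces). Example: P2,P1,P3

Answer: P2,P1,P3

Derivation:
t=0-3: P1@Q0 runs 3, rem=12, quantum used, demote→Q1. Q0=[P2,P3] Q1=[P1] Q2=[]
t=3-6: P2@Q0 runs 3, rem=4, quantum used, demote→Q1. Q0=[P3] Q1=[P1,P2] Q2=[]
t=6-9: P3@Q0 runs 3, rem=9, quantum used, demote→Q1. Q0=[] Q1=[P1,P2,P3] Q2=[]
t=9-13: P1@Q1 runs 4, rem=8, quantum used, demote→Q2. Q0=[] Q1=[P2,P3] Q2=[P1]
t=13-17: P2@Q1 runs 4, rem=0, completes. Q0=[] Q1=[P3] Q2=[P1]
t=17-21: P3@Q1 runs 4, rem=5, quantum used, demote→Q2. Q0=[] Q1=[] Q2=[P1,P3]
t=21-29: P1@Q2 runs 8, rem=0, completes. Q0=[] Q1=[] Q2=[P3]
t=29-34: P3@Q2 runs 5, rem=0, completes. Q0=[] Q1=[] Q2=[]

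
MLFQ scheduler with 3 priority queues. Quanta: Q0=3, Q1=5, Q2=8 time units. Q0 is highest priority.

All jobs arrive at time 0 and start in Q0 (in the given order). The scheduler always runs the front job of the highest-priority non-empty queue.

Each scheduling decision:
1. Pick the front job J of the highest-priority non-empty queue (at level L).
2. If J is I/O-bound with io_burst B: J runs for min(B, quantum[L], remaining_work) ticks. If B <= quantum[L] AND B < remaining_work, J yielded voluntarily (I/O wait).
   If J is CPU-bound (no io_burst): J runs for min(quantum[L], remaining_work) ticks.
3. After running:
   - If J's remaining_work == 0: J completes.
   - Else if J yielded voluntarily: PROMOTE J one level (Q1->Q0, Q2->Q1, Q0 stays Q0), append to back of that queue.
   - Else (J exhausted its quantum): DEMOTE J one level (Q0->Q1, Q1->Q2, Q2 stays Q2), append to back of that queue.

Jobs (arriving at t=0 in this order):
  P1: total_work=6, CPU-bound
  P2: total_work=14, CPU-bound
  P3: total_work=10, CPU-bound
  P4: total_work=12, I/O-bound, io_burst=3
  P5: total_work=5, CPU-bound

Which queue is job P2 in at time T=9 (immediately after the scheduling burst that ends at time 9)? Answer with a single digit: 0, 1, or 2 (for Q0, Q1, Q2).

Answer: 1

Derivation:
t=0-3: P1@Q0 runs 3, rem=3, quantum used, demote→Q1. Q0=[P2,P3,P4,P5] Q1=[P1] Q2=[]
t=3-6: P2@Q0 runs 3, rem=11, quantum used, demote→Q1. Q0=[P3,P4,P5] Q1=[P1,P2] Q2=[]
t=6-9: P3@Q0 runs 3, rem=7, quantum used, demote→Q1. Q0=[P4,P5] Q1=[P1,P2,P3] Q2=[]
t=9-12: P4@Q0 runs 3, rem=9, I/O yield, promote→Q0. Q0=[P5,P4] Q1=[P1,P2,P3] Q2=[]
t=12-15: P5@Q0 runs 3, rem=2, quantum used, demote→Q1. Q0=[P4] Q1=[P1,P2,P3,P5] Q2=[]
t=15-18: P4@Q0 runs 3, rem=6, I/O yield, promote→Q0. Q0=[P4] Q1=[P1,P2,P3,P5] Q2=[]
t=18-21: P4@Q0 runs 3, rem=3, I/O yield, promote→Q0. Q0=[P4] Q1=[P1,P2,P3,P5] Q2=[]
t=21-24: P4@Q0 runs 3, rem=0, completes. Q0=[] Q1=[P1,P2,P3,P5] Q2=[]
t=24-27: P1@Q1 runs 3, rem=0, completes. Q0=[] Q1=[P2,P3,P5] Q2=[]
t=27-32: P2@Q1 runs 5, rem=6, quantum used, demote→Q2. Q0=[] Q1=[P3,P5] Q2=[P2]
t=32-37: P3@Q1 runs 5, rem=2, quantum used, demote→Q2. Q0=[] Q1=[P5] Q2=[P2,P3]
t=37-39: P5@Q1 runs 2, rem=0, completes. Q0=[] Q1=[] Q2=[P2,P3]
t=39-45: P2@Q2 runs 6, rem=0, completes. Q0=[] Q1=[] Q2=[P3]
t=45-47: P3@Q2 runs 2, rem=0, completes. Q0=[] Q1=[] Q2=[]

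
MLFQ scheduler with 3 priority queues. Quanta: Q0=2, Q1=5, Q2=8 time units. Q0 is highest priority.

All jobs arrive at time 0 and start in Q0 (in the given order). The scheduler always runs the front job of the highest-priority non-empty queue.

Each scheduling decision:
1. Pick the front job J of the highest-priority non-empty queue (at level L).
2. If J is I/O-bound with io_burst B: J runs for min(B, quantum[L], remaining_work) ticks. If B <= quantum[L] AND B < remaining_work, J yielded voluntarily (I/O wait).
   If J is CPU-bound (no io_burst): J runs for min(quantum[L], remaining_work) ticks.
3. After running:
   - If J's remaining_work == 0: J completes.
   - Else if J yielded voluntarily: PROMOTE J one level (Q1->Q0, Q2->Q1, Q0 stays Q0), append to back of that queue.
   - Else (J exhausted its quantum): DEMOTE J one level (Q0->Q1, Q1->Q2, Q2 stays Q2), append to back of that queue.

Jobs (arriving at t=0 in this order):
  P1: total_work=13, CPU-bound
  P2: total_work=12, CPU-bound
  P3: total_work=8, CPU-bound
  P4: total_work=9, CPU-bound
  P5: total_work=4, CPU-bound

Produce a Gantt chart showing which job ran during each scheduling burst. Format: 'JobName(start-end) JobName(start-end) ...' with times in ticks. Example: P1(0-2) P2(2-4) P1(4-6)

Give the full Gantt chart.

Answer: P1(0-2) P2(2-4) P3(4-6) P4(6-8) P5(8-10) P1(10-15) P2(15-20) P3(20-25) P4(25-30) P5(30-32) P1(32-38) P2(38-43) P3(43-44) P4(44-46)

Derivation:
t=0-2: P1@Q0 runs 2, rem=11, quantum used, demote→Q1. Q0=[P2,P3,P4,P5] Q1=[P1] Q2=[]
t=2-4: P2@Q0 runs 2, rem=10, quantum used, demote→Q1. Q0=[P3,P4,P5] Q1=[P1,P2] Q2=[]
t=4-6: P3@Q0 runs 2, rem=6, quantum used, demote→Q1. Q0=[P4,P5] Q1=[P1,P2,P3] Q2=[]
t=6-8: P4@Q0 runs 2, rem=7, quantum used, demote→Q1. Q0=[P5] Q1=[P1,P2,P3,P4] Q2=[]
t=8-10: P5@Q0 runs 2, rem=2, quantum used, demote→Q1. Q0=[] Q1=[P1,P2,P3,P4,P5] Q2=[]
t=10-15: P1@Q1 runs 5, rem=6, quantum used, demote→Q2. Q0=[] Q1=[P2,P3,P4,P5] Q2=[P1]
t=15-20: P2@Q1 runs 5, rem=5, quantum used, demote→Q2. Q0=[] Q1=[P3,P4,P5] Q2=[P1,P2]
t=20-25: P3@Q1 runs 5, rem=1, quantum used, demote→Q2. Q0=[] Q1=[P4,P5] Q2=[P1,P2,P3]
t=25-30: P4@Q1 runs 5, rem=2, quantum used, demote→Q2. Q0=[] Q1=[P5] Q2=[P1,P2,P3,P4]
t=30-32: P5@Q1 runs 2, rem=0, completes. Q0=[] Q1=[] Q2=[P1,P2,P3,P4]
t=32-38: P1@Q2 runs 6, rem=0, completes. Q0=[] Q1=[] Q2=[P2,P3,P4]
t=38-43: P2@Q2 runs 5, rem=0, completes. Q0=[] Q1=[] Q2=[P3,P4]
t=43-44: P3@Q2 runs 1, rem=0, completes. Q0=[] Q1=[] Q2=[P4]
t=44-46: P4@Q2 runs 2, rem=0, completes. Q0=[] Q1=[] Q2=[]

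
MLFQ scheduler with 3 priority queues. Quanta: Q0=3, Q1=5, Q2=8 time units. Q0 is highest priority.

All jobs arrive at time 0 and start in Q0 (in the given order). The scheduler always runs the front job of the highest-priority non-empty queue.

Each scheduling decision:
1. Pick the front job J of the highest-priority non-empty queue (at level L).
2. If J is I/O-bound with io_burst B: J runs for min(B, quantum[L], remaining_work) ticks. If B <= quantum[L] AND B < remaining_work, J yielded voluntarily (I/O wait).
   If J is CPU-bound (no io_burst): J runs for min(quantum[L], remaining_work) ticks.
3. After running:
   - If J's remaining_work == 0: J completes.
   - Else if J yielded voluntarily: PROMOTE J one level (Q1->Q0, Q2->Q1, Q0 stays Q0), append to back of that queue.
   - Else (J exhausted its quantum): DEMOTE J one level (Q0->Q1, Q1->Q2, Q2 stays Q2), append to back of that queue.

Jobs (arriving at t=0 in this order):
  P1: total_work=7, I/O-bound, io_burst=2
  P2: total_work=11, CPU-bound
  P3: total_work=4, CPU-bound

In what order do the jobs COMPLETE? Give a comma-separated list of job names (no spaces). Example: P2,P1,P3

t=0-2: P1@Q0 runs 2, rem=5, I/O yield, promote→Q0. Q0=[P2,P3,P1] Q1=[] Q2=[]
t=2-5: P2@Q0 runs 3, rem=8, quantum used, demote→Q1. Q0=[P3,P1] Q1=[P2] Q2=[]
t=5-8: P3@Q0 runs 3, rem=1, quantum used, demote→Q1. Q0=[P1] Q1=[P2,P3] Q2=[]
t=8-10: P1@Q0 runs 2, rem=3, I/O yield, promote→Q0. Q0=[P1] Q1=[P2,P3] Q2=[]
t=10-12: P1@Q0 runs 2, rem=1, I/O yield, promote→Q0. Q0=[P1] Q1=[P2,P3] Q2=[]
t=12-13: P1@Q0 runs 1, rem=0, completes. Q0=[] Q1=[P2,P3] Q2=[]
t=13-18: P2@Q1 runs 5, rem=3, quantum used, demote→Q2. Q0=[] Q1=[P3] Q2=[P2]
t=18-19: P3@Q1 runs 1, rem=0, completes. Q0=[] Q1=[] Q2=[P2]
t=19-22: P2@Q2 runs 3, rem=0, completes. Q0=[] Q1=[] Q2=[]

Answer: P1,P3,P2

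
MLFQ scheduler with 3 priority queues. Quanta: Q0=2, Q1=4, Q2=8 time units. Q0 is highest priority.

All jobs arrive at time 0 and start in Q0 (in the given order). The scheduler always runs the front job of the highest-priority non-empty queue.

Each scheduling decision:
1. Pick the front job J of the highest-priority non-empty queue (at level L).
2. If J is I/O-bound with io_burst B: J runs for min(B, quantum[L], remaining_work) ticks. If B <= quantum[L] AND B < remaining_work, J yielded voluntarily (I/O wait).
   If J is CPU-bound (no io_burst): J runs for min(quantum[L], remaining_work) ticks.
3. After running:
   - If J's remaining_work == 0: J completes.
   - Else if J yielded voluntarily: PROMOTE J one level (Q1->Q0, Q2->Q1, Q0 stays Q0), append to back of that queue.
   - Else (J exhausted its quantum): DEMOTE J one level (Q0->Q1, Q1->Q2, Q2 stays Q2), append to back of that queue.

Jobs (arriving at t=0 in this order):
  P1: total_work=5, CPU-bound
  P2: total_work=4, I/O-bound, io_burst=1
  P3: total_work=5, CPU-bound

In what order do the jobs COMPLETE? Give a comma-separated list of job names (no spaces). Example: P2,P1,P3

t=0-2: P1@Q0 runs 2, rem=3, quantum used, demote→Q1. Q0=[P2,P3] Q1=[P1] Q2=[]
t=2-3: P2@Q0 runs 1, rem=3, I/O yield, promote→Q0. Q0=[P3,P2] Q1=[P1] Q2=[]
t=3-5: P3@Q0 runs 2, rem=3, quantum used, demote→Q1. Q0=[P2] Q1=[P1,P3] Q2=[]
t=5-6: P2@Q0 runs 1, rem=2, I/O yield, promote→Q0. Q0=[P2] Q1=[P1,P3] Q2=[]
t=6-7: P2@Q0 runs 1, rem=1, I/O yield, promote→Q0. Q0=[P2] Q1=[P1,P3] Q2=[]
t=7-8: P2@Q0 runs 1, rem=0, completes. Q0=[] Q1=[P1,P3] Q2=[]
t=8-11: P1@Q1 runs 3, rem=0, completes. Q0=[] Q1=[P3] Q2=[]
t=11-14: P3@Q1 runs 3, rem=0, completes. Q0=[] Q1=[] Q2=[]

Answer: P2,P1,P3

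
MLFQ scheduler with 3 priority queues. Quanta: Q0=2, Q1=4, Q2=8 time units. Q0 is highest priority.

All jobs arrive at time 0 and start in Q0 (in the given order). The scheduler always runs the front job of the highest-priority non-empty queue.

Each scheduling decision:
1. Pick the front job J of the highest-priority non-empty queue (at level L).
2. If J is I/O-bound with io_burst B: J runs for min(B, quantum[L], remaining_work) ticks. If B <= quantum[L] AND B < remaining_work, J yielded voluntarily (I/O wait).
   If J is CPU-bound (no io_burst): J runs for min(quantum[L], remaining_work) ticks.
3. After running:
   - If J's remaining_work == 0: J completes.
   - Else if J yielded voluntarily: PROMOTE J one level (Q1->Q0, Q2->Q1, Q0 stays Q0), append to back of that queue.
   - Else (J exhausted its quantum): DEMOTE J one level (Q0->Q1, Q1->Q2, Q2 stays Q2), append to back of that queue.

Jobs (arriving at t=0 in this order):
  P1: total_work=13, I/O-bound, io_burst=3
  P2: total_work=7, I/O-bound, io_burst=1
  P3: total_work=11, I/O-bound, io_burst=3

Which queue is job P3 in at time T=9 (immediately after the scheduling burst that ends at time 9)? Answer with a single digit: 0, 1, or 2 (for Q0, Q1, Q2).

t=0-2: P1@Q0 runs 2, rem=11, quantum used, demote→Q1. Q0=[P2,P3] Q1=[P1] Q2=[]
t=2-3: P2@Q0 runs 1, rem=6, I/O yield, promote→Q0. Q0=[P3,P2] Q1=[P1] Q2=[]
t=3-5: P3@Q0 runs 2, rem=9, quantum used, demote→Q1. Q0=[P2] Q1=[P1,P3] Q2=[]
t=5-6: P2@Q0 runs 1, rem=5, I/O yield, promote→Q0. Q0=[P2] Q1=[P1,P3] Q2=[]
t=6-7: P2@Q0 runs 1, rem=4, I/O yield, promote→Q0. Q0=[P2] Q1=[P1,P3] Q2=[]
t=7-8: P2@Q0 runs 1, rem=3, I/O yield, promote→Q0. Q0=[P2] Q1=[P1,P3] Q2=[]
t=8-9: P2@Q0 runs 1, rem=2, I/O yield, promote→Q0. Q0=[P2] Q1=[P1,P3] Q2=[]
t=9-10: P2@Q0 runs 1, rem=1, I/O yield, promote→Q0. Q0=[P2] Q1=[P1,P3] Q2=[]
t=10-11: P2@Q0 runs 1, rem=0, completes. Q0=[] Q1=[P1,P3] Q2=[]
t=11-14: P1@Q1 runs 3, rem=8, I/O yield, promote→Q0. Q0=[P1] Q1=[P3] Q2=[]
t=14-16: P1@Q0 runs 2, rem=6, quantum used, demote→Q1. Q0=[] Q1=[P3,P1] Q2=[]
t=16-19: P3@Q1 runs 3, rem=6, I/O yield, promote→Q0. Q0=[P3] Q1=[P1] Q2=[]
t=19-21: P3@Q0 runs 2, rem=4, quantum used, demote→Q1. Q0=[] Q1=[P1,P3] Q2=[]
t=21-24: P1@Q1 runs 3, rem=3, I/O yield, promote→Q0. Q0=[P1] Q1=[P3] Q2=[]
t=24-26: P1@Q0 runs 2, rem=1, quantum used, demote→Q1. Q0=[] Q1=[P3,P1] Q2=[]
t=26-29: P3@Q1 runs 3, rem=1, I/O yield, promote→Q0. Q0=[P3] Q1=[P1] Q2=[]
t=29-30: P3@Q0 runs 1, rem=0, completes. Q0=[] Q1=[P1] Q2=[]
t=30-31: P1@Q1 runs 1, rem=0, completes. Q0=[] Q1=[] Q2=[]

Answer: 1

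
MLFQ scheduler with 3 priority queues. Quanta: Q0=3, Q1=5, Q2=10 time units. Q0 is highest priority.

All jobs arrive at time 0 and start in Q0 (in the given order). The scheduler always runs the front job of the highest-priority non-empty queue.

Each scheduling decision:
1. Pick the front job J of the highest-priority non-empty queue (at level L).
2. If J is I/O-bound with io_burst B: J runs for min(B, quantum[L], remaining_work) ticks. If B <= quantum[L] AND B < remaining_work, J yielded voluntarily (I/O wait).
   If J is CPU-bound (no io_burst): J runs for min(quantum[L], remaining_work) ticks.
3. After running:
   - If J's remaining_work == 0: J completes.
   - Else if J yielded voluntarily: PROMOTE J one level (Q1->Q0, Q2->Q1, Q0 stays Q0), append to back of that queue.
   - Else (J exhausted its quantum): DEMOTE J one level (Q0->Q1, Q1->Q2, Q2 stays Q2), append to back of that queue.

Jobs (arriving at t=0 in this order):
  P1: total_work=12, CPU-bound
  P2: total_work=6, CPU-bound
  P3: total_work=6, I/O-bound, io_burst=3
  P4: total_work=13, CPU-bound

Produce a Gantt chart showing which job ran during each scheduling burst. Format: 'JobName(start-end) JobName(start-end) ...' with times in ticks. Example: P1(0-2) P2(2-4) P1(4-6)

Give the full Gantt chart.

Answer: P1(0-3) P2(3-6) P3(6-9) P4(9-12) P3(12-15) P1(15-20) P2(20-23) P4(23-28) P1(28-32) P4(32-37)

Derivation:
t=0-3: P1@Q0 runs 3, rem=9, quantum used, demote→Q1. Q0=[P2,P3,P4] Q1=[P1] Q2=[]
t=3-6: P2@Q0 runs 3, rem=3, quantum used, demote→Q1. Q0=[P3,P4] Q1=[P1,P2] Q2=[]
t=6-9: P3@Q0 runs 3, rem=3, I/O yield, promote→Q0. Q0=[P4,P3] Q1=[P1,P2] Q2=[]
t=9-12: P4@Q0 runs 3, rem=10, quantum used, demote→Q1. Q0=[P3] Q1=[P1,P2,P4] Q2=[]
t=12-15: P3@Q0 runs 3, rem=0, completes. Q0=[] Q1=[P1,P2,P4] Q2=[]
t=15-20: P1@Q1 runs 5, rem=4, quantum used, demote→Q2. Q0=[] Q1=[P2,P4] Q2=[P1]
t=20-23: P2@Q1 runs 3, rem=0, completes. Q0=[] Q1=[P4] Q2=[P1]
t=23-28: P4@Q1 runs 5, rem=5, quantum used, demote→Q2. Q0=[] Q1=[] Q2=[P1,P4]
t=28-32: P1@Q2 runs 4, rem=0, completes. Q0=[] Q1=[] Q2=[P4]
t=32-37: P4@Q2 runs 5, rem=0, completes. Q0=[] Q1=[] Q2=[]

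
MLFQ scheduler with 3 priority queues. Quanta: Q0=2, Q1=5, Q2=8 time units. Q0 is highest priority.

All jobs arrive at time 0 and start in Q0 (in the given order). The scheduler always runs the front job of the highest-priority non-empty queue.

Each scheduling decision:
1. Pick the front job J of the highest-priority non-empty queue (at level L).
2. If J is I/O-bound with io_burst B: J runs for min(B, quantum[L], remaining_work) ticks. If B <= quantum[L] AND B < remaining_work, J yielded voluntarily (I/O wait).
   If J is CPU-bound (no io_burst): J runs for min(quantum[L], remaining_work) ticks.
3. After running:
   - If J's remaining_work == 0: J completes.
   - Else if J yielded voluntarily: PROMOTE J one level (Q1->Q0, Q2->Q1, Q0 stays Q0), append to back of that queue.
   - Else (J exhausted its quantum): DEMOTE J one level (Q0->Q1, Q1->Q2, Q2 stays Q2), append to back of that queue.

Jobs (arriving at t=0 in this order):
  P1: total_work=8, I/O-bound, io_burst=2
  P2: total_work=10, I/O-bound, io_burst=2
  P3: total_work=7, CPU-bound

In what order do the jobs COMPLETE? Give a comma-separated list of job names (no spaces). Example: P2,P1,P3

Answer: P1,P2,P3

Derivation:
t=0-2: P1@Q0 runs 2, rem=6, I/O yield, promote→Q0. Q0=[P2,P3,P1] Q1=[] Q2=[]
t=2-4: P2@Q0 runs 2, rem=8, I/O yield, promote→Q0. Q0=[P3,P1,P2] Q1=[] Q2=[]
t=4-6: P3@Q0 runs 2, rem=5, quantum used, demote→Q1. Q0=[P1,P2] Q1=[P3] Q2=[]
t=6-8: P1@Q0 runs 2, rem=4, I/O yield, promote→Q0. Q0=[P2,P1] Q1=[P3] Q2=[]
t=8-10: P2@Q0 runs 2, rem=6, I/O yield, promote→Q0. Q0=[P1,P2] Q1=[P3] Q2=[]
t=10-12: P1@Q0 runs 2, rem=2, I/O yield, promote→Q0. Q0=[P2,P1] Q1=[P3] Q2=[]
t=12-14: P2@Q0 runs 2, rem=4, I/O yield, promote→Q0. Q0=[P1,P2] Q1=[P3] Q2=[]
t=14-16: P1@Q0 runs 2, rem=0, completes. Q0=[P2] Q1=[P3] Q2=[]
t=16-18: P2@Q0 runs 2, rem=2, I/O yield, promote→Q0. Q0=[P2] Q1=[P3] Q2=[]
t=18-20: P2@Q0 runs 2, rem=0, completes. Q0=[] Q1=[P3] Q2=[]
t=20-25: P3@Q1 runs 5, rem=0, completes. Q0=[] Q1=[] Q2=[]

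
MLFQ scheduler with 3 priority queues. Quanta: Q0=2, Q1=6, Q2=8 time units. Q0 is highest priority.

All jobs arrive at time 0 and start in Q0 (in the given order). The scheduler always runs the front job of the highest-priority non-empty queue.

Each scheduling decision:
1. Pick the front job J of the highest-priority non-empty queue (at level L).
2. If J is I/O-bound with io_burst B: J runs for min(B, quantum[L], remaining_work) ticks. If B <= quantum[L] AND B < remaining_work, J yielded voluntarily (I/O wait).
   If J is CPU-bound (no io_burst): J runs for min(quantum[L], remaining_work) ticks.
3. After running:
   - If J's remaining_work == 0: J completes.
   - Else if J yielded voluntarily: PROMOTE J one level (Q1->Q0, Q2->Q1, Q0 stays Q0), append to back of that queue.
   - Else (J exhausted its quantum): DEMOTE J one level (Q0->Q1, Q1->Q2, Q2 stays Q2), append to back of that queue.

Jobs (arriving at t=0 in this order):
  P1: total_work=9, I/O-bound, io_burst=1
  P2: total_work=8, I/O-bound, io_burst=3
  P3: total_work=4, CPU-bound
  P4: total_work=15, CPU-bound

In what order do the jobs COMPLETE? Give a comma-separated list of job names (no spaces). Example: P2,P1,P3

t=0-1: P1@Q0 runs 1, rem=8, I/O yield, promote→Q0. Q0=[P2,P3,P4,P1] Q1=[] Q2=[]
t=1-3: P2@Q0 runs 2, rem=6, quantum used, demote→Q1. Q0=[P3,P4,P1] Q1=[P2] Q2=[]
t=3-5: P3@Q0 runs 2, rem=2, quantum used, demote→Q1. Q0=[P4,P1] Q1=[P2,P3] Q2=[]
t=5-7: P4@Q0 runs 2, rem=13, quantum used, demote→Q1. Q0=[P1] Q1=[P2,P3,P4] Q2=[]
t=7-8: P1@Q0 runs 1, rem=7, I/O yield, promote→Q0. Q0=[P1] Q1=[P2,P3,P4] Q2=[]
t=8-9: P1@Q0 runs 1, rem=6, I/O yield, promote→Q0. Q0=[P1] Q1=[P2,P3,P4] Q2=[]
t=9-10: P1@Q0 runs 1, rem=5, I/O yield, promote→Q0. Q0=[P1] Q1=[P2,P3,P4] Q2=[]
t=10-11: P1@Q0 runs 1, rem=4, I/O yield, promote→Q0. Q0=[P1] Q1=[P2,P3,P4] Q2=[]
t=11-12: P1@Q0 runs 1, rem=3, I/O yield, promote→Q0. Q0=[P1] Q1=[P2,P3,P4] Q2=[]
t=12-13: P1@Q0 runs 1, rem=2, I/O yield, promote→Q0. Q0=[P1] Q1=[P2,P3,P4] Q2=[]
t=13-14: P1@Q0 runs 1, rem=1, I/O yield, promote→Q0. Q0=[P1] Q1=[P2,P3,P4] Q2=[]
t=14-15: P1@Q0 runs 1, rem=0, completes. Q0=[] Q1=[P2,P3,P4] Q2=[]
t=15-18: P2@Q1 runs 3, rem=3, I/O yield, promote→Q0. Q0=[P2] Q1=[P3,P4] Q2=[]
t=18-20: P2@Q0 runs 2, rem=1, quantum used, demote→Q1. Q0=[] Q1=[P3,P4,P2] Q2=[]
t=20-22: P3@Q1 runs 2, rem=0, completes. Q0=[] Q1=[P4,P2] Q2=[]
t=22-28: P4@Q1 runs 6, rem=7, quantum used, demote→Q2. Q0=[] Q1=[P2] Q2=[P4]
t=28-29: P2@Q1 runs 1, rem=0, completes. Q0=[] Q1=[] Q2=[P4]
t=29-36: P4@Q2 runs 7, rem=0, completes. Q0=[] Q1=[] Q2=[]

Answer: P1,P3,P2,P4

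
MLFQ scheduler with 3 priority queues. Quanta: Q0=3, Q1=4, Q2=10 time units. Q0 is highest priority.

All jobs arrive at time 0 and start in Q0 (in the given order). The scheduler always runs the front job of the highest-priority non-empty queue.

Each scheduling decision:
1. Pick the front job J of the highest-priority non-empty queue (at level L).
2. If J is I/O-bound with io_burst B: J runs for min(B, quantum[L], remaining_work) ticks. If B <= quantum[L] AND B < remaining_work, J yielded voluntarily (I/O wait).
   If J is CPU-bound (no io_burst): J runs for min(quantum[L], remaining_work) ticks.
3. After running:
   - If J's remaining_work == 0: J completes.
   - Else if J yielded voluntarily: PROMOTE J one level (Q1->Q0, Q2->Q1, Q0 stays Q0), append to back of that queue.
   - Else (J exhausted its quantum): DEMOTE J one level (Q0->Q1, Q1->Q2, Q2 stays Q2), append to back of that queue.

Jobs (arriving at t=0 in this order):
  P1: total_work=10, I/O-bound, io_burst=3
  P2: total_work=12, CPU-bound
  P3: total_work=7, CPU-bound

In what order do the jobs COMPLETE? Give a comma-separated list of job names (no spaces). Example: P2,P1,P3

Answer: P1,P3,P2

Derivation:
t=0-3: P1@Q0 runs 3, rem=7, I/O yield, promote→Q0. Q0=[P2,P3,P1] Q1=[] Q2=[]
t=3-6: P2@Q0 runs 3, rem=9, quantum used, demote→Q1. Q0=[P3,P1] Q1=[P2] Q2=[]
t=6-9: P3@Q0 runs 3, rem=4, quantum used, demote→Q1. Q0=[P1] Q1=[P2,P3] Q2=[]
t=9-12: P1@Q0 runs 3, rem=4, I/O yield, promote→Q0. Q0=[P1] Q1=[P2,P3] Q2=[]
t=12-15: P1@Q0 runs 3, rem=1, I/O yield, promote→Q0. Q0=[P1] Q1=[P2,P3] Q2=[]
t=15-16: P1@Q0 runs 1, rem=0, completes. Q0=[] Q1=[P2,P3] Q2=[]
t=16-20: P2@Q1 runs 4, rem=5, quantum used, demote→Q2. Q0=[] Q1=[P3] Q2=[P2]
t=20-24: P3@Q1 runs 4, rem=0, completes. Q0=[] Q1=[] Q2=[P2]
t=24-29: P2@Q2 runs 5, rem=0, completes. Q0=[] Q1=[] Q2=[]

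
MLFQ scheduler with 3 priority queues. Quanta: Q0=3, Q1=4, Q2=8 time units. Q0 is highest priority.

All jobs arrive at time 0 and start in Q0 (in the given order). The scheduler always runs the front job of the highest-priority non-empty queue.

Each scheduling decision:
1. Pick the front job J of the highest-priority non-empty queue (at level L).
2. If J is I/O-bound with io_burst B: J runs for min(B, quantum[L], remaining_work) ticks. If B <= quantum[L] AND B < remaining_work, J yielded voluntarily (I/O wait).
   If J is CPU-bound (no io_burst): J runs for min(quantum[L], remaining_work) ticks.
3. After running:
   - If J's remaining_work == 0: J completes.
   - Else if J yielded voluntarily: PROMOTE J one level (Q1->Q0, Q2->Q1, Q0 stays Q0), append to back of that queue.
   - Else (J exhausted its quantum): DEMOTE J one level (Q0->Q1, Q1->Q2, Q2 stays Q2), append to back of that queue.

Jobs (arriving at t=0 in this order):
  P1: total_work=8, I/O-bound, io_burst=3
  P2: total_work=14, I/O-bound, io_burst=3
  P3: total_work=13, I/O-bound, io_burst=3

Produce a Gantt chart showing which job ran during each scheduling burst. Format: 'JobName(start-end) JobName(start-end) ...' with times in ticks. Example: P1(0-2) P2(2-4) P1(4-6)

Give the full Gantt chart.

Answer: P1(0-3) P2(3-6) P3(6-9) P1(9-12) P2(12-15) P3(15-18) P1(18-20) P2(20-23) P3(23-26) P2(26-29) P3(29-32) P2(32-34) P3(34-35)

Derivation:
t=0-3: P1@Q0 runs 3, rem=5, I/O yield, promote→Q0. Q0=[P2,P3,P1] Q1=[] Q2=[]
t=3-6: P2@Q0 runs 3, rem=11, I/O yield, promote→Q0. Q0=[P3,P1,P2] Q1=[] Q2=[]
t=6-9: P3@Q0 runs 3, rem=10, I/O yield, promote→Q0. Q0=[P1,P2,P3] Q1=[] Q2=[]
t=9-12: P1@Q0 runs 3, rem=2, I/O yield, promote→Q0. Q0=[P2,P3,P1] Q1=[] Q2=[]
t=12-15: P2@Q0 runs 3, rem=8, I/O yield, promote→Q0. Q0=[P3,P1,P2] Q1=[] Q2=[]
t=15-18: P3@Q0 runs 3, rem=7, I/O yield, promote→Q0. Q0=[P1,P2,P3] Q1=[] Q2=[]
t=18-20: P1@Q0 runs 2, rem=0, completes. Q0=[P2,P3] Q1=[] Q2=[]
t=20-23: P2@Q0 runs 3, rem=5, I/O yield, promote→Q0. Q0=[P3,P2] Q1=[] Q2=[]
t=23-26: P3@Q0 runs 3, rem=4, I/O yield, promote→Q0. Q0=[P2,P3] Q1=[] Q2=[]
t=26-29: P2@Q0 runs 3, rem=2, I/O yield, promote→Q0. Q0=[P3,P2] Q1=[] Q2=[]
t=29-32: P3@Q0 runs 3, rem=1, I/O yield, promote→Q0. Q0=[P2,P3] Q1=[] Q2=[]
t=32-34: P2@Q0 runs 2, rem=0, completes. Q0=[P3] Q1=[] Q2=[]
t=34-35: P3@Q0 runs 1, rem=0, completes. Q0=[] Q1=[] Q2=[]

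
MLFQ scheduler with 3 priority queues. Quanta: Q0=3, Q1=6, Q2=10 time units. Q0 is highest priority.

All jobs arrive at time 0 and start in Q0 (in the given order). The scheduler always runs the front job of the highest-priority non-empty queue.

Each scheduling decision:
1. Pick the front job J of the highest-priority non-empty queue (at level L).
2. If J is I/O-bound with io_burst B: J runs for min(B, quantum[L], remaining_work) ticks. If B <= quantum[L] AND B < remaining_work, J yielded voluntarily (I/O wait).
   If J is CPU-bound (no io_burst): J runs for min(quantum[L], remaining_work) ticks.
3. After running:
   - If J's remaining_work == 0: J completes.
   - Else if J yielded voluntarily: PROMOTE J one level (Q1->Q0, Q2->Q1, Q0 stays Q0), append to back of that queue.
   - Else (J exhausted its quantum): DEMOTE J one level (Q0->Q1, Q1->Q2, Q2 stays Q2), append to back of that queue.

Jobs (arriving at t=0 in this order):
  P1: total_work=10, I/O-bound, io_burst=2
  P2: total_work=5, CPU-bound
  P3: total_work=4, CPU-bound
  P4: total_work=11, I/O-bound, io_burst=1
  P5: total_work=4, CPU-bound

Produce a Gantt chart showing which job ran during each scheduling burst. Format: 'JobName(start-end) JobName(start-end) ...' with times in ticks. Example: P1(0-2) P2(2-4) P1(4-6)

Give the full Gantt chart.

Answer: P1(0-2) P2(2-5) P3(5-8) P4(8-9) P5(9-12) P1(12-14) P4(14-15) P1(15-17) P4(17-18) P1(18-20) P4(20-21) P1(21-23) P4(23-24) P4(24-25) P4(25-26) P4(26-27) P4(27-28) P4(28-29) P4(29-30) P2(30-32) P3(32-33) P5(33-34)

Derivation:
t=0-2: P1@Q0 runs 2, rem=8, I/O yield, promote→Q0. Q0=[P2,P3,P4,P5,P1] Q1=[] Q2=[]
t=2-5: P2@Q0 runs 3, rem=2, quantum used, demote→Q1. Q0=[P3,P4,P5,P1] Q1=[P2] Q2=[]
t=5-8: P3@Q0 runs 3, rem=1, quantum used, demote→Q1. Q0=[P4,P5,P1] Q1=[P2,P3] Q2=[]
t=8-9: P4@Q0 runs 1, rem=10, I/O yield, promote→Q0. Q0=[P5,P1,P4] Q1=[P2,P3] Q2=[]
t=9-12: P5@Q0 runs 3, rem=1, quantum used, demote→Q1. Q0=[P1,P4] Q1=[P2,P3,P5] Q2=[]
t=12-14: P1@Q0 runs 2, rem=6, I/O yield, promote→Q0. Q0=[P4,P1] Q1=[P2,P3,P5] Q2=[]
t=14-15: P4@Q0 runs 1, rem=9, I/O yield, promote→Q0. Q0=[P1,P4] Q1=[P2,P3,P5] Q2=[]
t=15-17: P1@Q0 runs 2, rem=4, I/O yield, promote→Q0. Q0=[P4,P1] Q1=[P2,P3,P5] Q2=[]
t=17-18: P4@Q0 runs 1, rem=8, I/O yield, promote→Q0. Q0=[P1,P4] Q1=[P2,P3,P5] Q2=[]
t=18-20: P1@Q0 runs 2, rem=2, I/O yield, promote→Q0. Q0=[P4,P1] Q1=[P2,P3,P5] Q2=[]
t=20-21: P4@Q0 runs 1, rem=7, I/O yield, promote→Q0. Q0=[P1,P4] Q1=[P2,P3,P5] Q2=[]
t=21-23: P1@Q0 runs 2, rem=0, completes. Q0=[P4] Q1=[P2,P3,P5] Q2=[]
t=23-24: P4@Q0 runs 1, rem=6, I/O yield, promote→Q0. Q0=[P4] Q1=[P2,P3,P5] Q2=[]
t=24-25: P4@Q0 runs 1, rem=5, I/O yield, promote→Q0. Q0=[P4] Q1=[P2,P3,P5] Q2=[]
t=25-26: P4@Q0 runs 1, rem=4, I/O yield, promote→Q0. Q0=[P4] Q1=[P2,P3,P5] Q2=[]
t=26-27: P4@Q0 runs 1, rem=3, I/O yield, promote→Q0. Q0=[P4] Q1=[P2,P3,P5] Q2=[]
t=27-28: P4@Q0 runs 1, rem=2, I/O yield, promote→Q0. Q0=[P4] Q1=[P2,P3,P5] Q2=[]
t=28-29: P4@Q0 runs 1, rem=1, I/O yield, promote→Q0. Q0=[P4] Q1=[P2,P3,P5] Q2=[]
t=29-30: P4@Q0 runs 1, rem=0, completes. Q0=[] Q1=[P2,P3,P5] Q2=[]
t=30-32: P2@Q1 runs 2, rem=0, completes. Q0=[] Q1=[P3,P5] Q2=[]
t=32-33: P3@Q1 runs 1, rem=0, completes. Q0=[] Q1=[P5] Q2=[]
t=33-34: P5@Q1 runs 1, rem=0, completes. Q0=[] Q1=[] Q2=[]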